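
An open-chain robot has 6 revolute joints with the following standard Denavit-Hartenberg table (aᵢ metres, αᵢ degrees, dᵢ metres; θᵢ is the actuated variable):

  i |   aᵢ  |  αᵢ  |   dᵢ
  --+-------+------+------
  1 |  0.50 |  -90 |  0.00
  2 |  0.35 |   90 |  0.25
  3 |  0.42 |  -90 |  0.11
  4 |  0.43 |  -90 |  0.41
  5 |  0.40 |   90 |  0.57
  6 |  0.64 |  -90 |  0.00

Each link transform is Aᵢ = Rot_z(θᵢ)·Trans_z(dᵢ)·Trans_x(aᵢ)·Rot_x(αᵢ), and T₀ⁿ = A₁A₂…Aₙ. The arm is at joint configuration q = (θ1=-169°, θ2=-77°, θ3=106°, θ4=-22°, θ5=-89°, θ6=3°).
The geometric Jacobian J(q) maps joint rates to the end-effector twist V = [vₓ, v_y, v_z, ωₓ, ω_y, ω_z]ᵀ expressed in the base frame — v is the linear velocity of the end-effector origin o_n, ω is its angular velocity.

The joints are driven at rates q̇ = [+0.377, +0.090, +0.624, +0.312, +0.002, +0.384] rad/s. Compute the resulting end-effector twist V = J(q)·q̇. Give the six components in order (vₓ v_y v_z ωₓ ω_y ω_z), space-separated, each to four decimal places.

-0.0556 0.9029 -0.4516 0.4388 0.4310 0.2815

o_n = [-0.2991, -0.9455, -1.3646]
J₁: ẑ×o_n = [0.9455, -0.2991, 0.0000], ω = ẑ
J2: z=[0.1908, -0.9816, 0.0000] o=[-0.4908, -0.0954, 0.0000] → [1.3395, 0.2604, 0.0260, 0.1908, -0.9816, 0.0000]
J3: z=[0.9565, 0.1859, 0.2250] o=[-0.5204, -0.3558, 0.3410] → [-0.1845, 1.6811, -0.6051, 0.9565, 0.1859, 0.2250]
J4: z=[0.1597, 0.3118, -0.9366] o=[-0.3126, -0.7267, 0.2530] → [-0.7093, 0.2457, -0.0391, 0.1597, 0.3118, -0.9366]
J5: z=[-0.7953, -0.5214, -0.3092] o=[0.0043, -0.9404, -0.2019] → [0.6047, -0.8309, -0.1542, -0.7953, -0.5214, -0.3092]
J6: z=[-0.5819, 0.7996, 0.1484] o=[-0.3810, -1.1185, -0.7539] → [-0.5140, -0.3432, -0.1661, -0.5819, 0.7996, 0.1484]
V = J·q̇ = [-0.0556, 0.9029, -0.4516, 0.4388, 0.4310, 0.2815]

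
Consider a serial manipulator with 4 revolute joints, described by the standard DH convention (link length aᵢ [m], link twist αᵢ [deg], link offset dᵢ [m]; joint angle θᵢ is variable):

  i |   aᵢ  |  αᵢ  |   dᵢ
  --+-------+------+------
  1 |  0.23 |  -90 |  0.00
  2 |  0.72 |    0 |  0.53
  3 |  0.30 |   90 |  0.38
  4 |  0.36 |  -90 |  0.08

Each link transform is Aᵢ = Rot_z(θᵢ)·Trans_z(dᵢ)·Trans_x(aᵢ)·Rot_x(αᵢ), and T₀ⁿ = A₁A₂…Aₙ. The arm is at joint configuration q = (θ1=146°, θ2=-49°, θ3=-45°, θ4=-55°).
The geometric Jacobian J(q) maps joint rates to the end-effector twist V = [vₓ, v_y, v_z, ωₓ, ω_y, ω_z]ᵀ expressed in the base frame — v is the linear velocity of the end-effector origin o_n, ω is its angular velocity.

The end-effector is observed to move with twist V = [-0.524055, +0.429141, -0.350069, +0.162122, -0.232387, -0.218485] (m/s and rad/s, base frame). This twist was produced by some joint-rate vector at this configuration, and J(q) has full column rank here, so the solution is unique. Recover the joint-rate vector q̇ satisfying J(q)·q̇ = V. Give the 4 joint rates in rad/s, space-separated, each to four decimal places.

o_n = [-0.8308, -0.1816, 1.0431]
J₁: ẑ×o_n = [0.1816, -0.8308, 0.0000], ω = ẑ
J2: z=[-0.5592, -0.8290, 0.0000] o=[-0.1907, 0.1286, 0.0000] → [-0.8647, 0.5833, -0.3572, -0.5592, -0.8290, 0.0000]
J3: z=[-0.5592, -0.8290, 0.0000] o=[-0.8787, -0.0466, 0.5434] → [-0.4142, 0.2794, 0.1151, -0.5592, -0.8290, 0.0000]
J4: z=[0.8270, -0.5578, -0.0698] o=[-1.0738, -0.3734, 0.8427] → [-0.0984, -0.1827, 0.2942, 0.8270, -0.5578, -0.0698]
q̇ = J⁺·V = [-0.2000, 0.9310, -0.8290, 0.2650]

-0.2000 0.9310 -0.8290 0.2650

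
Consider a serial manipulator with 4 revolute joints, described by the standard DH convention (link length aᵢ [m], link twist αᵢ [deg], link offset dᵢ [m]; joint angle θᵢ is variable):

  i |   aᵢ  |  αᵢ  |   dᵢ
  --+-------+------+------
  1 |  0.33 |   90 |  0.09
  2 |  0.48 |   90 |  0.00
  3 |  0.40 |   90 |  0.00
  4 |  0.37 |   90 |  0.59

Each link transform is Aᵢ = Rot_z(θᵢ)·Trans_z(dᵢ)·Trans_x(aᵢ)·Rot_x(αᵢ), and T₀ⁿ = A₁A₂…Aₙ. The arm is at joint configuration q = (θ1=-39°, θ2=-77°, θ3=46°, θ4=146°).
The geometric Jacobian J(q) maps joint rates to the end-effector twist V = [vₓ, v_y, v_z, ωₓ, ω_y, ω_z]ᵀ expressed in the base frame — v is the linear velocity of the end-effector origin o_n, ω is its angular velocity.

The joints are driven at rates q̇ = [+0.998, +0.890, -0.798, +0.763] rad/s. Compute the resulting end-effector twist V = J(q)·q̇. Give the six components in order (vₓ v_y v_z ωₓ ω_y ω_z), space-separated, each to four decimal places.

o_n = [0.4849, 0.0484, -0.9009]
J₁: ẑ×o_n = [-0.0484, 0.4849, 0.0000], ω = ẑ
J2: z=[-0.6293, -0.7771, 0.0000] o=[0.2565, -0.2077, 0.0900] → [0.7701, -0.6236, 0.0164, -0.6293, -0.7771, 0.0000]
J3: z=[-0.7572, 0.6132, -0.2250] o=[0.3404, -0.2756, -0.3777] → [-0.2479, -0.4287, -0.3340, -0.7572, 0.6132, -0.2250]
J4: z=[0.5629, 0.4380, -0.7009] o=[0.2079, -0.5386, -0.6484] → [0.3008, -0.0521, 0.2090, 0.5629, 0.4380, -0.7009]
V = J·q̇ = [1.0645, 0.2313, 0.4406, 0.4737, -0.8468, 0.6427]

1.0645 0.2313 0.4406 0.4737 -0.8468 0.6427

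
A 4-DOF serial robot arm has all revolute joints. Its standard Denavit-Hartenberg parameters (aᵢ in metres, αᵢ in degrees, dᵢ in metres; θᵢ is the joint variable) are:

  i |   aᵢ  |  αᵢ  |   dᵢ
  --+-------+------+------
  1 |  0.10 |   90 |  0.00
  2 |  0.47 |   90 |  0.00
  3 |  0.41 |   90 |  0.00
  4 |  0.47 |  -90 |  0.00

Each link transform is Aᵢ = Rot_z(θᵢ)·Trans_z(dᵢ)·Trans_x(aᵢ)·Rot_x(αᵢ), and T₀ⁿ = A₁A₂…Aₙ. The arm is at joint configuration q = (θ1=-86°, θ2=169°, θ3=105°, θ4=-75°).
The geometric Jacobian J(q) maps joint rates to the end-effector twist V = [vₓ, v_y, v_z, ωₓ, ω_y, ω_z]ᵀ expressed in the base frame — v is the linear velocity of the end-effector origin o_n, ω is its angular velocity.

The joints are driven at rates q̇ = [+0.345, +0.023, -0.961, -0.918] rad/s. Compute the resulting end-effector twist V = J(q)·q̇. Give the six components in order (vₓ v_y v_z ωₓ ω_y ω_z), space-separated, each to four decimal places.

o_n = [-0.5341, 0.2763, -0.3822]
J₁: ẑ×o_n = [-0.2763, -0.5341, 0.0000], ω = ẑ
J2: z=[-0.9976, -0.0698, 0.0000] o=[0.0070, -0.0998, 0.0000] → [0.0267, -0.3813, -0.4129, -0.9976, -0.0698, 0.0000]
J3: z=[0.0133, -0.1903, 0.9816] o=[-0.0252, 0.3605, 0.0897] → [0.1724, -0.4933, -0.0980, 0.0133, -0.1903, 0.9816]
J4: z=[-0.3243, 0.9278, 0.1843] o=[-0.4130, 0.2289, 0.0694] → [-0.4278, -0.1688, 0.0970, -0.3243, 0.9278, 0.1843]
V = J·q̇ = [0.1323, 0.4360, -0.0044, 0.2620, -0.6704, -0.7675]

0.1323 0.4360 -0.0044 0.2620 -0.6704 -0.7675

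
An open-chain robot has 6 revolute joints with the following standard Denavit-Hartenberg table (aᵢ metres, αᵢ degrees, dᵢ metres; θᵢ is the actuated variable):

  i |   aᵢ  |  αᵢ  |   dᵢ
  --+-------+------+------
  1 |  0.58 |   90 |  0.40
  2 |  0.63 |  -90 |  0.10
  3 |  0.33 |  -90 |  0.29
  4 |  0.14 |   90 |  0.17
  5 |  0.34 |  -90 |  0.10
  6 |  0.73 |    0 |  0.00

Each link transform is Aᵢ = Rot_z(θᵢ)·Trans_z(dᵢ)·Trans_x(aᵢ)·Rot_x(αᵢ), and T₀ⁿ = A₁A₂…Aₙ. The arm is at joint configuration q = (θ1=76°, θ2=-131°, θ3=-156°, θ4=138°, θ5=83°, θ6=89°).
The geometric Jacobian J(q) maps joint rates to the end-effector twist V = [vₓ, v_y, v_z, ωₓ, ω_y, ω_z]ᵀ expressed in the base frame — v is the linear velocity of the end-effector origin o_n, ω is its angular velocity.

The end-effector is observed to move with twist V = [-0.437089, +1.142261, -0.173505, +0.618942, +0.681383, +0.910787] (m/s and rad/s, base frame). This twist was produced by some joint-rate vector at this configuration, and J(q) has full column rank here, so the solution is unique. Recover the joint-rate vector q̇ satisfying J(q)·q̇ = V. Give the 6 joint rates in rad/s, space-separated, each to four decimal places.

o_n = [0.5581, 0.2435, -0.8090]
J₁: ẑ×o_n = [-0.2435, 0.5581, 0.0000], ω = ẑ
J2: z=[0.9703, -0.2419, 0.0000] o=[0.1403, 0.5628, 0.4000] → [0.2925, 1.1731, -0.2087, 0.9703, -0.2419, 0.0000]
J3: z=[0.1826, 0.7323, -0.6561] o=[0.1374, 0.1375, -0.0755] → [-0.4676, -0.1421, -0.2888, 0.1826, 0.7323, -0.6561]
J4: z=[0.8219, -0.4799, -0.3070] o=[0.3684, 0.5093, -0.0382] → [0.2883, 0.5752, -0.1274, 0.8219, -0.4799, -0.3070]
J5: z=[0.2254, -0.2209, 0.9489] o=[0.4349, 0.3089, -0.1007] → [0.2185, 0.2766, 0.0125, 0.2254, -0.2209, 0.9489]
J6: z=[0.6195, 0.7842, 0.0354] o=[0.7131, 0.0897, -0.1124] → [-0.5517, 0.4260, 0.2168, 0.6195, 0.7842, 0.0354]
q̇ = J⁺·V = [0.6410, 0.9090, 0.5240, -0.7680, 0.3870, 0.2990]

0.6410 0.9090 0.5240 -0.7680 0.3870 0.2990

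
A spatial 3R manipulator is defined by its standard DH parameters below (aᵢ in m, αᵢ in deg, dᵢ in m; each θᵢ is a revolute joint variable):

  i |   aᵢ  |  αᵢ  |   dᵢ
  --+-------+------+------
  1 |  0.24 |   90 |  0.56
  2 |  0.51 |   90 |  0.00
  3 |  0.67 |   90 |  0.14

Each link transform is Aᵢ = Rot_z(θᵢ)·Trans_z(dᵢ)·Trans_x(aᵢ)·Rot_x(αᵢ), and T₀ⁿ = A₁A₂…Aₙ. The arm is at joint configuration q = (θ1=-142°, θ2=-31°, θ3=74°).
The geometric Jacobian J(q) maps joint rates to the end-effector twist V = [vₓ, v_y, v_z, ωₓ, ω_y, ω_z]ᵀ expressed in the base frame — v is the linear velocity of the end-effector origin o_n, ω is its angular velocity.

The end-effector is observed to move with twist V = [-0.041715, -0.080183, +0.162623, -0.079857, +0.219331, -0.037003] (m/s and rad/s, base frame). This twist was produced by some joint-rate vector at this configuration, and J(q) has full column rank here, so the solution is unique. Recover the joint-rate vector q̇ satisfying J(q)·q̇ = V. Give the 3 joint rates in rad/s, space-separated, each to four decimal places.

o_n = [-0.9980, 0.0376, 0.0822]
J₁: ẑ×o_n = [-0.0376, -0.9980, 0.0000], ω = ẑ
J2: z=[-0.6157, 0.7880, 0.0000] o=[-0.1891, -0.1478, 0.5600] → [-0.3765, -0.2942, 0.5233, -0.6157, 0.7880, 0.0000]
J3: z=[0.4059, 0.3171, -0.8572] o=[-0.5336, -0.4169, 0.2973] → [0.3213, 0.4854, 0.3317, 0.4059, 0.3171, -0.8572]
q̇ = J⁺·V = [0.0830, 0.2220, 0.1400]

0.0830 0.2220 0.1400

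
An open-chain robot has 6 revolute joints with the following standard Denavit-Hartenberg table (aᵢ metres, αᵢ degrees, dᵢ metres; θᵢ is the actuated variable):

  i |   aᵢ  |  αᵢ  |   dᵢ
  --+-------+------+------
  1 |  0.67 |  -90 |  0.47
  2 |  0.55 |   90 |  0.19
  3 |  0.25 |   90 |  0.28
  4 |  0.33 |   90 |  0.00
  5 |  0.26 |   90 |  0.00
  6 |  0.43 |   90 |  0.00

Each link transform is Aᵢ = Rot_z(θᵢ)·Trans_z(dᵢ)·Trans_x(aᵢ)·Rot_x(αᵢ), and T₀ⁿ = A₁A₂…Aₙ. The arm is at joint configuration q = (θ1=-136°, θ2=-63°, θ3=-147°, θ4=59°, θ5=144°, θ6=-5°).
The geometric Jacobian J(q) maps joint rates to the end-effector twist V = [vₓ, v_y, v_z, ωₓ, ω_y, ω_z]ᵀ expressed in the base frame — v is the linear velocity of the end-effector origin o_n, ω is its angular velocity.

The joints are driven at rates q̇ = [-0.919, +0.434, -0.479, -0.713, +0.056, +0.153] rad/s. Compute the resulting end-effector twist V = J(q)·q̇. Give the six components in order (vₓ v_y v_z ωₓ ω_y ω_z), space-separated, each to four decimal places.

o_n = [-0.1653, -0.8190, 0.7358]
J₁: ẑ×o_n = [0.8190, -0.1653, 0.0000], ω = ẑ
J2: z=[0.6947, -0.7193, 0.0000] o=[-0.4820, -0.4654, 0.4700] → [-0.1912, -0.1846, -0.0178, 0.6947, -0.7193, 0.0000]
J3: z=[0.6409, 0.6189, 0.4540] o=[-0.5296, -0.7755, 0.9601] → [-0.1191, 0.3091, -0.2533, 0.6409, 0.6189, 0.4540]
J4: z=[0.7605, -0.4315, -0.4853] o=[-0.3762, -0.4382, 0.9004] → [-0.1138, 0.0228, -0.1985, 0.7605, -0.4315, -0.4853]
J5: z=[-0.4196, 0.2438, -0.8744] o=[-0.2127, -0.1516, 0.9018] → [-0.6240, -0.1111, 0.2685, -0.4196, 0.2438, -0.8744]
J6: z=[0.9065, 0.1614, -0.3901] o=[-0.2007, -0.4002, 0.8267] → [-0.1780, 0.0686, -0.3854, 0.9065, 0.1614, -0.3901]
V = J·q̇ = [-0.7596, -0.0883, 0.2113, -0.4325, -0.2626, -0.8991]

-0.7596 -0.0883 0.2113 -0.4325 -0.2626 -0.8991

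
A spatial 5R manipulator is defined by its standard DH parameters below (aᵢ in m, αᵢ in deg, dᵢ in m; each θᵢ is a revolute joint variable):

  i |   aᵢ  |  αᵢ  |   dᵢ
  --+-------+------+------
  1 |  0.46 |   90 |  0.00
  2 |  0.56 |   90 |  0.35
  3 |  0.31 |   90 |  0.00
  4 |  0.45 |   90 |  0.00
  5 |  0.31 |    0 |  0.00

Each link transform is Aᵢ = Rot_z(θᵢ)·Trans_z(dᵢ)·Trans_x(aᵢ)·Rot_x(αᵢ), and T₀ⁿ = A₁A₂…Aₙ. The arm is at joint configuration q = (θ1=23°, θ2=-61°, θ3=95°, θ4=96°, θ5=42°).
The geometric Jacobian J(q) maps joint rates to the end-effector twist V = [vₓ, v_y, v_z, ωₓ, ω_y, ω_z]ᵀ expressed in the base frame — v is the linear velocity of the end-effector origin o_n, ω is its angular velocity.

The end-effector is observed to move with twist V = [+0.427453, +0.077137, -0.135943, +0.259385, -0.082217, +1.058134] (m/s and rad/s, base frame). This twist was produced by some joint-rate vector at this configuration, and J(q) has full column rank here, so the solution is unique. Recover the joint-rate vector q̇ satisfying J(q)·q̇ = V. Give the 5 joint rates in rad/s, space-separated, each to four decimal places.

o_n = [0.4483, -0.4681, -0.9804]
J₁: ẑ×o_n = [0.4681, 0.4483, -0.0000], ω = ẑ
J2: z=[0.3907, -0.9205, 0.0000] o=[0.4234, 0.1797, 0.0000] → [0.9024, 0.3831, -0.2302, 0.3907, -0.9205, 0.0000]
J3: z=[-0.8051, -0.3417, -0.4848] o=[0.8101, -0.0364, -0.4898] → [-0.0417, -0.2196, 0.2239, -0.8051, -0.3417, -0.4848]
J4: z=[0.4786, 0.1085, -0.8713] o=[0.9187, -0.3257, -0.4662] → [-0.1798, 0.6560, -0.0171, 0.4786, 0.1085, -0.8713]
J5: z=[0.2643, -0.9641, 0.0251] o=[0.5419, -0.4348, -0.6867] → [0.2839, 0.0752, -0.0991, 0.2643, -0.9641, 0.0251]
q̇ = J⁺·V = [0.4500, 0.0960, -0.4880, -0.4230, 0.1190]

0.4500 0.0960 -0.4880 -0.4230 0.1190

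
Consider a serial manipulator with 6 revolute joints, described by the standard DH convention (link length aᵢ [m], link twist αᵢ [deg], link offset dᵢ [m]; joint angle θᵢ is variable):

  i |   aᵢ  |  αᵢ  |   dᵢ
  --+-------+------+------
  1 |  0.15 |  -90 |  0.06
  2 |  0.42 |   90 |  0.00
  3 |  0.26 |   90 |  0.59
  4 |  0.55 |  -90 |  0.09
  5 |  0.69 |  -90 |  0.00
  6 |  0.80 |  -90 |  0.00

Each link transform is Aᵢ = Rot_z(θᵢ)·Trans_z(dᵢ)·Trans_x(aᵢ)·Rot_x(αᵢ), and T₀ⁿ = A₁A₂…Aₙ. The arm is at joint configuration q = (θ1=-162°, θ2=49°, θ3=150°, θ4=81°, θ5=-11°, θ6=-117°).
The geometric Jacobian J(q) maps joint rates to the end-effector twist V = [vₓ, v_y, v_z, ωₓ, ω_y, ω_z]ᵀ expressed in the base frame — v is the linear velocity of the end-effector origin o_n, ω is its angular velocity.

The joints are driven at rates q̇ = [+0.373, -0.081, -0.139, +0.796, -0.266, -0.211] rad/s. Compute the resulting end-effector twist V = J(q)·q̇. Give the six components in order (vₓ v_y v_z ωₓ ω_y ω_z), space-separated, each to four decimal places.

o_n = [-1.7462, -0.5443, 0.5088]
J₁: ẑ×o_n = [0.5443, -1.7462, 0.0000], ω = ẑ
J2: z=[0.3090, -0.9511, 0.0000] o=[-0.1427, -0.0464, 0.0600] → [-0.4269, -0.1387, -1.6790, 0.3090, -0.9511, 0.0000]
J3: z=[-0.7178, -0.2332, 0.6561] o=[-0.4047, -0.1315, -0.2570] → [0.0922, -0.3304, -0.0166, -0.7178, -0.2332, 0.6561]
J4: z=[-0.0444, -0.9250, -0.3774] o=[-0.6475, -0.3471, 0.3000] → [-0.2676, 0.4239, -1.0075, -0.0444, -0.9250, -0.3774]
J5: z=[-0.7986, 0.2598, -0.5429] o=[-0.9817, -0.5828, 0.6787] → [-0.0232, 0.2795, 0.1678, -0.7986, 0.2598, -0.5429]
J6: z=[-0.0710, 0.8551, 0.5136] o=[-1.3941, -0.8924, 1.1372] → [-0.7161, -0.2255, 0.2764, -0.0710, 0.8551, 0.5136]
V = J·q̇ = [0.1691, -0.2835, -0.7667, 0.2668, -0.8764, 0.0175]

0.1691 -0.2835 -0.7667 0.2668 -0.8764 0.0175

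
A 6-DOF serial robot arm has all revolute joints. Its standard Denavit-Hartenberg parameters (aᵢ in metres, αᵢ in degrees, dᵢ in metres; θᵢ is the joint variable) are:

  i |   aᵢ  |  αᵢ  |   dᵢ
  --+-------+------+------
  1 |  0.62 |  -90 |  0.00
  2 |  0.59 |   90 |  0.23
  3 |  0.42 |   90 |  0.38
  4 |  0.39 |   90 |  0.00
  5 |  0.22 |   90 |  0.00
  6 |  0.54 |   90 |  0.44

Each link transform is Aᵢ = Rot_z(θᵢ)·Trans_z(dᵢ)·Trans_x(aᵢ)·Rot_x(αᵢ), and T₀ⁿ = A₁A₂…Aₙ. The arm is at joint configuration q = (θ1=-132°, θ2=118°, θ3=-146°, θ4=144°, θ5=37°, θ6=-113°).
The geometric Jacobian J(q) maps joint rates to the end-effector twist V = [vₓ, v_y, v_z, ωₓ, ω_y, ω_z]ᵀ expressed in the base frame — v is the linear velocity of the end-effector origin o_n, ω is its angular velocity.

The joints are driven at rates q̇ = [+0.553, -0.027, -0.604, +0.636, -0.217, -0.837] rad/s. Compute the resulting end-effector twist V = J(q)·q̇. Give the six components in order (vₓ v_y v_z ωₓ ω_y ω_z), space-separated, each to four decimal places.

-0.1026 0.7732 0.4889 1.0007 -0.2305 1.9070

o_n = [-0.1522, -0.4248, -1.1625]
J₁: ẑ×o_n = [0.4248, -0.1522, 0.0000], ω = ẑ
J2: z=[0.7431, -0.6691, 0.0000] o=[-0.4149, -0.4607, 0.0000] → [0.7779, 0.8639, 0.2025, 0.7431, -0.6691, 0.0000]
J3: z=[-0.5908, -0.6562, -0.4695] o=[-0.0586, -0.4088, -0.5209] → [0.4135, -0.3351, -0.0519, -0.5908, -0.6562, -0.4695]
J4: z=[0.4404, -0.7498, 0.4937] o=[-0.5670, -0.6225, -0.3919] → [0.4802, 0.5442, 0.3981, 0.4404, -0.7498, 0.4937]
J5: z=[-0.8753, -0.4809, 0.0504] o=[-0.4892, -0.7997, -0.7305] → [0.1889, -0.3612, -0.1661, -0.8753, -0.4809, 0.0504]
J6: z=[-0.2316, 0.3254, -0.9168] o=[-0.3958, -0.9788, -0.8176] → [0.3957, -0.3032, -0.2076, -0.2316, 0.3254, -0.9168]
V = J·q̇ = [-0.1026, 0.7732, 0.4889, 1.0007, -0.2305, 1.9070]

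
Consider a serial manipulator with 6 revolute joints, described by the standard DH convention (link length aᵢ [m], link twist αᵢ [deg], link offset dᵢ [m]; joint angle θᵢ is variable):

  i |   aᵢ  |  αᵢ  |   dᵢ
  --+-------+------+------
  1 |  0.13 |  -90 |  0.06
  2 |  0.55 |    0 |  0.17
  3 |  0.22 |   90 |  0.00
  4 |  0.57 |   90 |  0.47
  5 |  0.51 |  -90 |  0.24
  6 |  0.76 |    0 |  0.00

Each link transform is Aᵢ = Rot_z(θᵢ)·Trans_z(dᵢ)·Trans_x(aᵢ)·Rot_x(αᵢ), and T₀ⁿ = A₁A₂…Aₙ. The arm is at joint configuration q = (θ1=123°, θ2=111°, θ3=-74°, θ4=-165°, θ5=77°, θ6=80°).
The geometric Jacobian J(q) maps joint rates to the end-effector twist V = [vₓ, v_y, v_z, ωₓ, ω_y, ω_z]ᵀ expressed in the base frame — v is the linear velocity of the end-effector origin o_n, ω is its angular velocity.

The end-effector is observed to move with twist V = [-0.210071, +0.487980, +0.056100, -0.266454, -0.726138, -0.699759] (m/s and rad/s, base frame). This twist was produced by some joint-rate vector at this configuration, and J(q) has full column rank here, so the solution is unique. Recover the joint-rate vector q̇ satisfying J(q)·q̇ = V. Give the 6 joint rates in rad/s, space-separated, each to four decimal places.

o_n = [0.2491, 0.5456, 0.6251]
J₁: ẑ×o_n = [-0.5456, 0.2491, 0.0000], ω = ẑ
J2: z=[-0.8387, -0.5446, 0.0000] o=[-0.0708, 0.1090, 0.0600] → [-0.3078, 0.4740, -0.1919, -0.8387, -0.5446, 0.0000]
J3: z=[-0.8387, -0.5446, 0.0000] o=[-0.1060, -0.1489, -0.4535] → [-0.5875, 0.9046, -0.3890, -0.8387, -0.5446, 0.0000]
J4: z=[-0.3278, 0.5047, 0.7986] o=[-0.2017, -0.0015, -0.5859] → [0.1743, 0.7570, -0.4068, -0.3278, 0.5047, 0.7986]
J5: z=[-0.6975, -0.6994, 0.1558] o=[0.0074, -0.0527, 0.1208] → [-0.4459, 0.3894, -0.2483, -0.6975, -0.6994, 0.1558]
J6: z=[-0.6946, 0.6066, -0.3868] o=[-0.2497, -0.0278, 0.6218] → [0.2238, -0.1906, -0.7009, -0.6946, 0.6066, -0.3868]
q̇ = J⁺·V = [-0.6880, -0.0960, 0.8910, -0.1970, -0.0760, -0.4070]

-0.6880 -0.0960 0.8910 -0.1970 -0.0760 -0.4070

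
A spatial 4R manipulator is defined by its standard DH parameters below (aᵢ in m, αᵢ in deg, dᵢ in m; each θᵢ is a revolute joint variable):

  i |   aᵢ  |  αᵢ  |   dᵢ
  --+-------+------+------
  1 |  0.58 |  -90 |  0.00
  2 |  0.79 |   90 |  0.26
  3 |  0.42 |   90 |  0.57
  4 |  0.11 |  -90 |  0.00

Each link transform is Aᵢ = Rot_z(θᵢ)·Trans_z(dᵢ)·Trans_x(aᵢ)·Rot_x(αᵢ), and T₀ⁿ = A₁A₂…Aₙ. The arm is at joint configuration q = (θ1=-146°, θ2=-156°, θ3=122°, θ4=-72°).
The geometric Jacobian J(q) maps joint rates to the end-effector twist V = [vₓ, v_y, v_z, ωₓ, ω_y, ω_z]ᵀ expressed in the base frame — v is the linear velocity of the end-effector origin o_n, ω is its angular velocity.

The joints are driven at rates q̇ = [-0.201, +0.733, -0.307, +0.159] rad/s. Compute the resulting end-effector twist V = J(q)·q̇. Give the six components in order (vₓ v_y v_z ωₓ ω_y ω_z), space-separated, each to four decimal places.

0.1614 -0.0242 0.5462 0.4556 -0.6785 0.1343

o_n = [0.4529, -0.4725, -0.2017]
J₁: ẑ×o_n = [0.4725, 0.4529, -0.0000], ω = ẑ
J2: z=[0.5592, -0.8290, 0.0000] o=[-0.4808, -0.3243, 0.0000] → [0.1672, 0.1128, 0.6912, 0.5592, -0.8290, 0.0000]
J3: z=[0.3372, 0.2274, -0.9135] o=[0.2629, -0.1363, 0.3213] → [-0.4261, 0.0028, -0.1566, 0.3372, 0.2274, -0.9135]
J4: z=[0.9386, -0.0061, 0.3449] o=[0.4857, -0.4157, -0.2899] → [0.0191, -0.0941, -0.0536, 0.9386, -0.0061, 0.3449]
V = J·q̇ = [0.1614, -0.0242, 0.5462, 0.4556, -0.6785, 0.1343]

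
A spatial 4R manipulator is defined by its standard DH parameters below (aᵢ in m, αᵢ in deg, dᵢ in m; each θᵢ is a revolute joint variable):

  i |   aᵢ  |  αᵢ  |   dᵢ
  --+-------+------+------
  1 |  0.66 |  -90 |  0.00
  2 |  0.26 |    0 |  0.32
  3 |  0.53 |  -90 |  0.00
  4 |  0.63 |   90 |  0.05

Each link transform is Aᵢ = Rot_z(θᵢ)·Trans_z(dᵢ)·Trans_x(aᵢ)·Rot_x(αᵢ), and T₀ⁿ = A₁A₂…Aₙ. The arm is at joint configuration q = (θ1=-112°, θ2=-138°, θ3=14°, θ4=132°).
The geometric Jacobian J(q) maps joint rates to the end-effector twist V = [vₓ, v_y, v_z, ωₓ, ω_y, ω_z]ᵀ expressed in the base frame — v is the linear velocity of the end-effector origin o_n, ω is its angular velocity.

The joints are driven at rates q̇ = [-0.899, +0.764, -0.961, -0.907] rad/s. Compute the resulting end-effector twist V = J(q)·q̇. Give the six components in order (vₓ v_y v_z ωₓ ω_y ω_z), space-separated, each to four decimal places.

o_n = [-0.3051, -0.3595, 0.2918]
J₁: ẑ×o_n = [0.3595, -0.3051, 0.0000], ω = ẑ
J2: z=[0.9272, -0.3746, 0.0000] o=[-0.2472, -0.6119, 0.0000] → [-0.1093, -0.2706, 0.2124, 0.9272, -0.3746, 0.0000]
J3: z=[0.9272, -0.3746, 0.0000] o=[0.1218, -0.5527, 0.1740] → [-0.0442, -0.1093, 0.0192, 0.9272, -0.3746, 0.0000]
J4: z=[-0.3106, -0.7687, 0.5592] o=[0.2329, -0.2779, 0.6134] → [0.2928, -0.4007, -0.3881, -0.3106, -0.7687, 0.5592]
V = J·q̇ = [-0.6298, 0.5359, 0.4959, 0.0990, 0.7710, -1.4062]

-0.6298 0.5359 0.4959 0.0990 0.7710 -1.4062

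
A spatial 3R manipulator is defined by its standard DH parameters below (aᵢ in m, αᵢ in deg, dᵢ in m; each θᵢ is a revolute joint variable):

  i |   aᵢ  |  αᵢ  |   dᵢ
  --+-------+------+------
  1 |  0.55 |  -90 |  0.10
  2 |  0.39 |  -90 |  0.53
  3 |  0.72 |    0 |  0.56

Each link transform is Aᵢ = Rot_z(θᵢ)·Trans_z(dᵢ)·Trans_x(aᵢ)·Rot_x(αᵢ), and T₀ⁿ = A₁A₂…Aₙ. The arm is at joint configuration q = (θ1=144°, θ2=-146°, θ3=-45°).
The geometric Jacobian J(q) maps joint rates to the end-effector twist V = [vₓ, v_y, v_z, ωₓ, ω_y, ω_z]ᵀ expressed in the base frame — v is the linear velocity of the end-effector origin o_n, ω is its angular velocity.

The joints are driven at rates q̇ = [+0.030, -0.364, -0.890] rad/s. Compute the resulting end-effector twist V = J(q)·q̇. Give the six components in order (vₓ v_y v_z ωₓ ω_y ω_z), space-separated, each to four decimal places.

o_n = [-0.7060, -0.7715, 1.0670]
J₁: ẑ×o_n = [0.7715, -0.7060, 0.0000], ω = ẑ
J2: z=[-0.5878, -0.8090, 0.0000] o=[-0.4450, 0.3233, 0.1000] → [-0.7824, 0.5684, 0.4323, -0.5878, -0.8090, 0.0000]
J3: z=[-0.4524, 0.3287, 0.8290] o=[-0.4949, -0.2955, 0.3181] → [0.6407, 0.1638, 0.2847, -0.4524, 0.3287, 0.8290]
V = J·q̇ = [-0.2623, -0.3739, -0.4107, 0.6166, 0.0020, -0.7078]

-0.2623 -0.3739 -0.4107 0.6166 0.0020 -0.7078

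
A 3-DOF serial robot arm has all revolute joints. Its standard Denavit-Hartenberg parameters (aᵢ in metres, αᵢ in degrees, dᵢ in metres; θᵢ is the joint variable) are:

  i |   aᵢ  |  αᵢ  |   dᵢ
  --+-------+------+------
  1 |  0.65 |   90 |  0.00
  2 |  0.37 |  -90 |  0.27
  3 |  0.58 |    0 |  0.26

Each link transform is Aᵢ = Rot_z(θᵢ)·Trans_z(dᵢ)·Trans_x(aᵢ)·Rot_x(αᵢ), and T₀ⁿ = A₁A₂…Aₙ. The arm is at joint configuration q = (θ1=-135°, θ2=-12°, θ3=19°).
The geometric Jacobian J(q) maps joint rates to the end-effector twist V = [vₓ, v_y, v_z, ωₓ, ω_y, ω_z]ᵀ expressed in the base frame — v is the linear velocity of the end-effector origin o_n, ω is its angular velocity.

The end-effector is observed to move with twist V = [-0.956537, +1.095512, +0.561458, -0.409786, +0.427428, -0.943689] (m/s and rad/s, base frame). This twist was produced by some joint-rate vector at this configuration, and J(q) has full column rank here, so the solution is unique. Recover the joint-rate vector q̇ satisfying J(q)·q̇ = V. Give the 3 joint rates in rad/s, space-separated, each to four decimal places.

o_n = [-1.1905, -1.0757, 0.0634]
J₁: ẑ×o_n = [1.0757, -1.1905, 0.0000], ω = ẑ
J2: z=[-0.7071, 0.7071, 0.0000] o=[-0.4596, -0.4596, 0.0000] → [0.0448, 0.0448, 0.9524, -0.7071, 0.7071, 0.0000]
J3: z=[-0.1470, -0.1470, 0.9781] o=[-0.9065, -0.5246, -0.0769] → [0.5184, -0.2572, 0.0393, -0.1470, -0.1470, 0.9781]
q̇ = J⁺·V = [-0.8850, 0.5920, -0.0600]

-0.8850 0.5920 -0.0600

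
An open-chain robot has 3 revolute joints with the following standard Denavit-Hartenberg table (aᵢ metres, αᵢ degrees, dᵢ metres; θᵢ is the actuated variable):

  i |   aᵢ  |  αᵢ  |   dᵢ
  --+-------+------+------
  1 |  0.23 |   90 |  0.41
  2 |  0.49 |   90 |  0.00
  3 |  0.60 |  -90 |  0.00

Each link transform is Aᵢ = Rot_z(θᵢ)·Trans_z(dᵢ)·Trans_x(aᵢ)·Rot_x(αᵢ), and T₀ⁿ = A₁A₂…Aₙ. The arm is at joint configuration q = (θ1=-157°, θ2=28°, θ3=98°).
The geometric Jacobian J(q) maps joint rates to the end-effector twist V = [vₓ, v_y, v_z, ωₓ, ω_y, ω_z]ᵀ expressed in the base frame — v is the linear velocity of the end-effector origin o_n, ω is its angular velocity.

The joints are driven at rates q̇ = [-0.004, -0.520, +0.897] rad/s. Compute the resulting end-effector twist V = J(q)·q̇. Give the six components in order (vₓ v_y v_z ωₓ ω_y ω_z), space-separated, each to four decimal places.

o_n = [-0.7743, 0.3168, 0.6008]
J₁: ẑ×o_n = [-0.3168, -0.7743, 0.0000], ω = ẑ
J2: z=[-0.3907, 0.9205, 0.0000] o=[-0.2117, -0.0899, 0.4100] → [0.1757, 0.0746, 0.3589, -0.3907, 0.9205, 0.0000]
J3: z=[-0.4322, -0.1834, -0.8829] o=[-0.6100, -0.2589, 0.6400] → [0.5155, 0.1281, -0.2789, -0.4322, -0.1834, -0.8829]
V = J·q̇ = [0.3724, 0.0792, -0.4368, -0.1845, -0.6432, -0.7960]

0.3724 0.0792 -0.4368 -0.1845 -0.6432 -0.7960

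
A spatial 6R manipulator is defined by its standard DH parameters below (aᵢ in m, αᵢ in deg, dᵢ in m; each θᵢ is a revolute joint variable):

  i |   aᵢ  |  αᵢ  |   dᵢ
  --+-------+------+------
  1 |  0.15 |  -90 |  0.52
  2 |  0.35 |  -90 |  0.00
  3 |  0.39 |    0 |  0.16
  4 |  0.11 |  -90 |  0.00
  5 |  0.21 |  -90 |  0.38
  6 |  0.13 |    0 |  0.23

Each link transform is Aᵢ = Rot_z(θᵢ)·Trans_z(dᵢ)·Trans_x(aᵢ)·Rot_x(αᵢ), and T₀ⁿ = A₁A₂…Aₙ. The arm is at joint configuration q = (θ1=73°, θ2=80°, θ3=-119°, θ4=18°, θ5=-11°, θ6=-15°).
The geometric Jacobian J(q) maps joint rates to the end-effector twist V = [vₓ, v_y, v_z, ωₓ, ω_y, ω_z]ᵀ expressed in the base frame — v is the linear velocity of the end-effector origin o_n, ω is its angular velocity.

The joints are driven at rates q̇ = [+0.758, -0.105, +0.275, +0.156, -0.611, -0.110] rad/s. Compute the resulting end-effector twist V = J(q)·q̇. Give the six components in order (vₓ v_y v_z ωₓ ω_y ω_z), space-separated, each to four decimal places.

-0.4147 -0.7055 -0.3534 0.0462 -0.6773 1.2511

o_n = [-0.7869, 0.4854, 0.0528]
J₁: ẑ×o_n = [-0.4854, -0.7869, 0.0000], ω = ẑ
J2: z=[-0.9563, 0.2924, 0.0000] o=[0.0439, 0.1434, 0.5200] → [-0.1366, -0.4468, -0.0842, -0.9563, 0.2924, 0.0000]
J3: z=[-0.2879, -0.9418, -0.1736] o=[0.0616, 0.2016, 0.1753] → [0.1647, 0.1121, -0.8809, -0.2879, -0.9418, -0.1736]
J4: z=[-0.2879, -0.9418, -0.1736] o=[-0.3202, 0.1192, 0.3337] → [0.3282, 0.0001, -0.5449, -0.2879, -0.9418, -0.1736]
J5: z=[-0.1326, 0.2188, -0.9667] o=[-0.4246, 0.1473, 0.3544] → [0.2609, 0.3103, 0.0344, -0.1326, 0.2188, -0.9667]
J6: z=[0.1017, 0.9732, 0.2063] o=[-0.6820, 0.2453, 0.0188] → [-0.0165, -0.0251, 0.1265, 0.1017, 0.9732, 0.2063]
V = J·q̇ = [-0.4147, -0.7055, -0.3534, 0.0462, -0.6773, 1.2511]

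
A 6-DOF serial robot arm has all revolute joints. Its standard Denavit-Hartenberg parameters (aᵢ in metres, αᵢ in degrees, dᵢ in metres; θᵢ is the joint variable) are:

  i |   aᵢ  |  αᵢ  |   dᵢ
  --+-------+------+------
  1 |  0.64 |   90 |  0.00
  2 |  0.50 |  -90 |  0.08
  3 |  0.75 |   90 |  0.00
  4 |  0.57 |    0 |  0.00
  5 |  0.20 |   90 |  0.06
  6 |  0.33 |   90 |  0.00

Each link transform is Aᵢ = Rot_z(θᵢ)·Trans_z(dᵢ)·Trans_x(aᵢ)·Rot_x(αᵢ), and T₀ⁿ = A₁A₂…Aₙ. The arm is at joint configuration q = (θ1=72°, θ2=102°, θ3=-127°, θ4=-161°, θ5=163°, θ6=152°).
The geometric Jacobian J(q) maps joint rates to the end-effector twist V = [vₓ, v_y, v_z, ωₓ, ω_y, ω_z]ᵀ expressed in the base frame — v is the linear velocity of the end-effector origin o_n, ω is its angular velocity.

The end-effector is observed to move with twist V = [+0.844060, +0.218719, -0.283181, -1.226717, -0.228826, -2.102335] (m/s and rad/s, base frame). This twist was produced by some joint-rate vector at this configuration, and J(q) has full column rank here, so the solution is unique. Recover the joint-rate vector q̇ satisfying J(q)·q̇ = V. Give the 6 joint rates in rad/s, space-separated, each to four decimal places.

-0.9200 -0.2810 -0.0160 0.4710 0.8440 -0.8460

o_n = [0.2824, 0.7193, 0.2899]
J₁: ẑ×o_n = [-0.7193, 0.2824, 0.0000], ω = ẑ
J2: z=[0.9511, -0.3090, 0.0000] o=[0.1978, 0.6087, 0.0000] → [-0.0896, -0.2757, 0.1314, 0.9511, -0.3090, 0.0000]
J3: z=[-0.3023, -0.9303, -0.2079] o=[0.2417, 0.4851, 0.4891] → [0.2339, -0.0686, -0.0330, -0.3023, -0.9303, -0.2079]
J4: z=[-0.5210, 0.3439, -0.7812] o=[0.8404, 0.3892, 0.0476] → [0.3412, 0.5622, 0.0199, -0.5210, 0.3439, -0.7812]
J5: z=[-0.5210, 0.3439, -0.7812] o=[0.4663, 0.6308, 0.4034] → [0.0301, 0.0845, 0.0171, -0.5210, 0.3439, -0.7812]
J6: z=[0.3299, 0.9252, 0.1872] o=[0.5925, 0.6193, 0.2374] → [0.0299, -0.0754, 0.3199, 0.3299, 0.9252, 0.1872]
q̇ = J⁺·V = [-0.9200, -0.2810, -0.0160, 0.4710, 0.8440, -0.8460]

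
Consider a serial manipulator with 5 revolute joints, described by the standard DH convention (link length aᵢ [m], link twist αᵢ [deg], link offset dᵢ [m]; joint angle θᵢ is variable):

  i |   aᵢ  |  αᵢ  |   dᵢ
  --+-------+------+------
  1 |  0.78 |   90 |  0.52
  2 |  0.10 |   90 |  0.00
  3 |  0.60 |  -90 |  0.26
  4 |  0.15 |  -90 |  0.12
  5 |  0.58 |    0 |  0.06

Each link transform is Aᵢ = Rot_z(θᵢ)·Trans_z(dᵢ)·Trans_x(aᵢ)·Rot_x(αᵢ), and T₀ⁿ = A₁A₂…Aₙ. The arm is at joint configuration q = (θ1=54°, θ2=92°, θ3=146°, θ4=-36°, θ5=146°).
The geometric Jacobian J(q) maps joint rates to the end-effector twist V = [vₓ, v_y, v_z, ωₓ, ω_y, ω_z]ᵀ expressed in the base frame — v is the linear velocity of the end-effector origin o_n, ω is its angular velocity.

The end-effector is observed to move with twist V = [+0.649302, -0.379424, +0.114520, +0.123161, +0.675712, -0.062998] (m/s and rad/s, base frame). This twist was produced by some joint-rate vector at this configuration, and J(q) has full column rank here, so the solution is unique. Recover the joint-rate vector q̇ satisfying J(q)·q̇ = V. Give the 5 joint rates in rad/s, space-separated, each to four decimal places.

-0.3820 0.1490 -0.0530 0.2040 -0.8440

o_n = [0.7737, 0.4269, 0.4301]
J₁: ẑ×o_n = [-0.4269, 0.7737, 0.0000], ω = ẑ
J2: z=[0.8090, -0.5878, 0.0000] o=[0.4585, 0.6310, 0.5200] → [0.0528, 0.0727, 0.0201, 0.8090, -0.5878, 0.0000]
J3: z=[0.5874, 0.8085, 0.0349] o=[0.4564, 0.6282, 0.6199] → [-0.1464, 0.1226, -0.3747, 0.5874, 0.8085, 0.0349]
J4: z=[-0.6592, 0.5031, -0.5589] o=[0.8908, 0.6553, 0.1319] → [0.0224, 0.2621, 0.2094, -0.6592, 0.5031, -0.5589]
J5: z=[-0.1993, -0.8335, -0.5152] o=[0.9204, 0.7499, -0.0326] → [-0.5521, 0.1679, -0.0580, -0.1993, -0.8335, -0.5152]
q̇ = J⁺·V = [-0.3820, 0.1490, -0.0530, 0.2040, -0.8440]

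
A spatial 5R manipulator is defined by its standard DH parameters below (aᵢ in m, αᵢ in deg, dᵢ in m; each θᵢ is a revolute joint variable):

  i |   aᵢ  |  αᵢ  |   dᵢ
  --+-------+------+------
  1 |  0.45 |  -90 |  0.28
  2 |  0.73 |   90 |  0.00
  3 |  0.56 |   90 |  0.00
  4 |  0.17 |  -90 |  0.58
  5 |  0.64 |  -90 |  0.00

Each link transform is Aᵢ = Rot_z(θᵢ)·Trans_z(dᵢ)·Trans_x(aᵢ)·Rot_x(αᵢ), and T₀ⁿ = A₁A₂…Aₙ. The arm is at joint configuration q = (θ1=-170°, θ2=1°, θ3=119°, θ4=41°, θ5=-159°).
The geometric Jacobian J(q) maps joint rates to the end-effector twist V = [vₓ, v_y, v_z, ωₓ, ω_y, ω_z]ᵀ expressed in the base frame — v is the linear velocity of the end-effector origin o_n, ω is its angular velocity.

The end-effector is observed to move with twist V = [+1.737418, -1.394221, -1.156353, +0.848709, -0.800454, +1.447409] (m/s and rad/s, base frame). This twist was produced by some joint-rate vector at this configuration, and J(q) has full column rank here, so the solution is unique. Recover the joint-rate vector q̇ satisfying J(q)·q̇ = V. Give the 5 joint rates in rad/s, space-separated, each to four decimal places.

o_n = [-1.6367, -0.8978, -0.0235]
J₁: ẑ×o_n = [0.8978, -1.6367, 0.0000], ω = ẑ
J2: z=[0.1736, -0.9848, 0.0000] o=[-0.4432, -0.0781, 0.2800] → [0.2989, 0.0527, -1.3177, 0.1736, -0.9848, 0.0000]
J3: z=[-0.0172, -0.0030, 0.9998] o=[-1.1620, -0.2049, 0.2673] → [0.6937, -0.4796, 0.0105, -0.0172, -0.0030, 0.9998]
J4: z=[-0.7770, -0.6293, -0.0153] o=[-0.8096, -0.6401, 0.2720] → [0.1820, -0.2170, -0.3202, -0.7770, -0.6293, -0.0153]
J5: z=[-0.4258, 0.5076, 0.7490] o=[-1.1814, -1.1051, 0.3757] → [-0.3579, -0.5110, 0.1428, -0.4258, 0.5076, 0.7490]
q̇ = J⁺·V = [0.8340, 0.9940, 0.9370, -0.6470, -0.4450]

0.8340 0.9940 0.9370 -0.6470 -0.4450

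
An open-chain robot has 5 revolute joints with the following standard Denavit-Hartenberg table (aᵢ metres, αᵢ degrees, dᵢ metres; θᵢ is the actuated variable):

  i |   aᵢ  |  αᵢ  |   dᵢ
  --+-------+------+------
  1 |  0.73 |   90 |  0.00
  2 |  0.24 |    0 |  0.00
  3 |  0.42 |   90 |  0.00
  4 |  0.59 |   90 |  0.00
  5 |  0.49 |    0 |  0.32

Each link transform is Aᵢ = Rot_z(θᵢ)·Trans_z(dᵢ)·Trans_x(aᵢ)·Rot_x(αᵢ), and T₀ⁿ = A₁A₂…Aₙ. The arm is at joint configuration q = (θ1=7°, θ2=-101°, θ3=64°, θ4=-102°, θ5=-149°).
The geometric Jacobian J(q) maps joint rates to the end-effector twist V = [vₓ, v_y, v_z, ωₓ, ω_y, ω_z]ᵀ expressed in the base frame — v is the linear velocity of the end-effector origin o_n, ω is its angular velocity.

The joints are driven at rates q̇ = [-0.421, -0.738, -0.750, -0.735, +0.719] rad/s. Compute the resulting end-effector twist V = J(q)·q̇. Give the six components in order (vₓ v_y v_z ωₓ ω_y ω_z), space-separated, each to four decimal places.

o_n = [0.8745, 0.2079, -0.0772]
J₁: ẑ×o_n = [-0.2079, 0.8745, 0.0000], ω = ẑ
J2: z=[0.1219, -0.9925, 0.0000] o=[0.7246, 0.0890, 0.0000] → [0.0766, 0.0094, 0.1633, 0.1219, -0.9925, 0.0000]
J3: z=[0.1219, -0.9925, 0.0000] o=[0.6791, 0.0834, -0.2356] → [-0.1572, -0.0193, 0.2091, 0.1219, -0.9925, 0.0000]
J4: z=[-0.5973, -0.0733, -0.7986] o=[1.0120, 0.1243, -0.4884] → [0.0366, 0.3555, -0.0600, -0.5973, -0.0733, -0.7986]
J5: z=[-0.7500, -0.3016, 0.5887] o=[0.8445, 0.6851, -0.4145] → [0.1792, 0.2707, 0.3670, -0.7500, -0.3016, 0.5887]
V = J·q̇ = [0.2509, -0.4272, 0.0307, -0.2816, 1.3140, 0.5892]

0.2509 -0.4272 0.0307 -0.2816 1.3140 0.5892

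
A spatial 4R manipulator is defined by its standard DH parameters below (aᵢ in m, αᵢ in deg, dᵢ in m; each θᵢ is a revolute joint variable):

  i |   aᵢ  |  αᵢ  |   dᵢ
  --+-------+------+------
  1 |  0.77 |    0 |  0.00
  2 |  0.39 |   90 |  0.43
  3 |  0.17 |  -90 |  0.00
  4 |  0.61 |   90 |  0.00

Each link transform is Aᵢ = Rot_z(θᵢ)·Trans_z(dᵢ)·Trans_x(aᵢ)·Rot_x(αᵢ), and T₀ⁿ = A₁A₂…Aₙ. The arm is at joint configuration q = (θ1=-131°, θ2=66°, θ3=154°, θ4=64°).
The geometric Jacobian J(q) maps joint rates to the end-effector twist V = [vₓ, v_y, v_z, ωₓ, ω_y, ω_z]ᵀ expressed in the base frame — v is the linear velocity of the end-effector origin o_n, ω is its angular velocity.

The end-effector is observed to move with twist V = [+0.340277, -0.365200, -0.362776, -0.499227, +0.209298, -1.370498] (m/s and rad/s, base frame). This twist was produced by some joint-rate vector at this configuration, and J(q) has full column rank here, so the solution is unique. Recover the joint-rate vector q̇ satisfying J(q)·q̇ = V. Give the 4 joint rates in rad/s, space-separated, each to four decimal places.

-0.2940 -0.2550 0.3640 0.9140

o_n = [-0.0096, -0.3466, 0.6217]
J₁: ẑ×o_n = [0.3466, -0.0096, 0.0000], ω = ẑ
J2: z=[0.0000, 0.0000, 1.0000] o=[-0.5052, -0.5811, 0.0000] → [-0.2346, 0.4956, 0.0000, 0.0000, 0.0000, 1.0000]
J3: z=[-0.9063, -0.4226, 0.0000] o=[-0.3403, -0.9346, 0.4300] → [-0.0810, 0.1738, -0.3931, -0.9063, -0.4226, 0.0000]
J4: z=[-0.1853, 0.3973, -0.8988] o=[-0.4049, -0.7961, 0.5045] → [0.4506, -0.3336, -0.2403, -0.1853, 0.3973, -0.8988]
q̇ = J⁺·V = [-0.2940, -0.2550, 0.3640, 0.9140]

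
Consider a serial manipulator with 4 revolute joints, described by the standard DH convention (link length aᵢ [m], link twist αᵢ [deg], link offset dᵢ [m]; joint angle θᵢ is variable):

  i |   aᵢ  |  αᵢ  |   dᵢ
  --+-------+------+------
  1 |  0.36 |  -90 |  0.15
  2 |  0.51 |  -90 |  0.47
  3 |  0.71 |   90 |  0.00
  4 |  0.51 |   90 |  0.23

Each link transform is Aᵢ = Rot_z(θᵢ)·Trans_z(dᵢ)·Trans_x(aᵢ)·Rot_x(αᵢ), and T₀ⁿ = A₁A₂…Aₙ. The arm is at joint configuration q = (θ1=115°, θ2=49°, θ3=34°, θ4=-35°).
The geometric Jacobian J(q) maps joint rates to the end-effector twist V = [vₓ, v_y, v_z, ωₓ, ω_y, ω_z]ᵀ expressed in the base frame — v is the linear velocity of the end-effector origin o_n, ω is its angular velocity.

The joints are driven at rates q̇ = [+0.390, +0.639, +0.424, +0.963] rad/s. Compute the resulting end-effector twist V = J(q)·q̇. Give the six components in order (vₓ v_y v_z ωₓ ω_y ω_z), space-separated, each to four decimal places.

0.3704 -0.8432 -1.1002 -1.3168 -0.5773 -0.2946

o_n = [-0.7090, 1.4493, -0.8457]
J₁: ẑ×o_n = [-1.4493, -0.7090, 0.0000], ω = ẑ
J2: z=[-0.9063, -0.4226, 0.0000] o=[-0.1521, 0.3263, 0.1500] → [0.4208, -0.9024, -1.2531, -0.9063, -0.4226, 0.0000]
J3: z=[0.3190, -0.6840, -0.6561] o=[-0.7195, 0.4309, -0.2349] → [1.0859, 0.1879, 0.3320, 0.3190, -0.6840, -0.6561]
J4: z=[-0.9064, -0.0179, -0.4220] o=[-0.5229, 0.9487, -0.6791] → [0.2143, -0.0724, -0.4571, -0.9064, -0.0179, -0.4220]
V = J·q̇ = [0.3704, -0.8432, -1.1002, -1.3168, -0.5773, -0.2946]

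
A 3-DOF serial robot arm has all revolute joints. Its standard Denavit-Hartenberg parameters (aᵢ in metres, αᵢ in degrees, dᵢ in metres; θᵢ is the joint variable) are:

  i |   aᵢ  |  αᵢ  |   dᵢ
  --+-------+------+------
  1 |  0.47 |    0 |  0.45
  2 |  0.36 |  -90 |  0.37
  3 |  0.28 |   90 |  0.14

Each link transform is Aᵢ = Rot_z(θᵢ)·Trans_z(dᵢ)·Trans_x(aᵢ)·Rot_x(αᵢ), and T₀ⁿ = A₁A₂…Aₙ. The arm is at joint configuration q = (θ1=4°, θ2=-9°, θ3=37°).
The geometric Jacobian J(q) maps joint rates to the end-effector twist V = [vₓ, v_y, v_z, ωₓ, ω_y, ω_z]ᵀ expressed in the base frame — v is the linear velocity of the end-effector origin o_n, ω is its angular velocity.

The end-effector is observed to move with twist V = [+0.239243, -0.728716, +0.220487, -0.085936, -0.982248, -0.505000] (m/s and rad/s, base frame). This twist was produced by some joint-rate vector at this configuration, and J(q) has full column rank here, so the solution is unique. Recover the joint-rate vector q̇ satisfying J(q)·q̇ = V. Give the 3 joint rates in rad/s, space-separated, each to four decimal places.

o_n = [1.0625, 0.1214, 0.6515]
J₁: ẑ×o_n = [-0.1214, 1.0625, 0.0000], ω = ẑ
J2: z=[0.0000, 0.0000, 1.0000] o=[0.4689, 0.0328, 0.4500] → [-0.0886, 0.5936, 0.0000, 0.0000, 0.0000, 1.0000]
J3: z=[0.0872, 0.9962, 0.0000] o=[0.8275, 0.0014, 0.8200] → [-0.1679, 0.0147, -0.2236, 0.0872, 0.9962, 0.0000]
q̇ = J⁺·V = [-0.8840, 0.3790, -0.9860]

-0.8840 0.3790 -0.9860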